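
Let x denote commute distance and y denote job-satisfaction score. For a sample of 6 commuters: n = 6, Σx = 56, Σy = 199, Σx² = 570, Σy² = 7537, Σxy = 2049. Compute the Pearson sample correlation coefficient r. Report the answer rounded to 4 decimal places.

0.9102

Numerator: nΣxy − (Σx)(Σy) = 6·2049 − (56)(199) = 1150
Denominator: √[(nΣx²−(Σx)²)(nΣy²−(Σy)²)]
  nΣx²−(Σx)² = 6·570 − 3136 = 284;  nΣy²−(Σy)² = 6·7537 − 39601 = 5621
  √(284·5621) = √1596364 = 1263.4730
r = 1150 / 1263.4730 = 0.9102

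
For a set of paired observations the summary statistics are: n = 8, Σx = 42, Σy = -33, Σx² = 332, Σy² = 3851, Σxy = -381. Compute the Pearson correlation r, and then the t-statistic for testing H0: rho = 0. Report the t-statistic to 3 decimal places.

S_xy = nΣxy − ΣxΣy = 8·(-381) − 42·(-33) = -3048 − (-1386) = -1662
S_xx = nΣx² − (Σx)² = 8·332 − 42² = 2656 − 1764 = 892
S_yy = nΣy² − (Σy)² = 8·3851 − (-33)² = 30808 − 1089 = 29719
r = S_xy / √(S_xx·S_yy) = -1662 / √(892·29719) = -1662 / √26509348 = -1662 / 5148.7229 = -0.3228
t = r·√(n−2)/√(1−r²) = -0.3228·√6 / √(1−0.104200) = -0.790695 / 0.946467 = -0.835

-0.835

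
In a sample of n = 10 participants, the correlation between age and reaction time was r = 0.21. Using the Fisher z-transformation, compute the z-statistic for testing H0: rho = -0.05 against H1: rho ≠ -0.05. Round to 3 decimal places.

Fisher z: atanh(0.21) = 0.213171, atanh(-0.05) = -0.050042
z = (z_r − z_0)·√(n−3) = (0.213171 − (-0.050042))·√7 = 0.263213 · 2.645751 = 0.696

0.696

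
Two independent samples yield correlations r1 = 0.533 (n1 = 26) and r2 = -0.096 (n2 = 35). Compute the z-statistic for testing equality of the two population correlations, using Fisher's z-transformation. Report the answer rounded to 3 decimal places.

2.526

z1 = atanh(0.533) = 0.594326,  z2 = atanh(-0.096) = -0.096297
SE = √(1/(n1−3) + 1/(n2−3)) = √(1/23 + 1/32) = √(0.0434783 + 0.0312500) = √0.0747283 = 0.273365
z = (z1 − z2)/SE = (0.594326 − (-0.096297)) / 0.273365 = 0.690623 / 0.273365 = 2.526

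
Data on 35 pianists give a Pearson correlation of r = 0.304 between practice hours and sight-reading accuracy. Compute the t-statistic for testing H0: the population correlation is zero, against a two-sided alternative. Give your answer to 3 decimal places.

t = r·√(n−2) / √(1−r²) with r = 0.304, n = 35
  = 0.304·√33 / √(1 − 0.092416)
  = 0.304·5.744563 / 0.952672
  = 1.746347 / 0.952672 = 1.833

1.833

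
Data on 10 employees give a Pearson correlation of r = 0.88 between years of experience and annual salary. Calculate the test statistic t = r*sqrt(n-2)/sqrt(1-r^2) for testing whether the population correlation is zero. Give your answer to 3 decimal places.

1 − r² = 1 − 0.7744 = 0.2256;  √(1−r²) = 0.474974
√(n−2) = √8 = 2.828427
t = r·√(n−2)/√(1−r²) = 0.88 · 2.828427 / 0.474974 = 5.240

5.240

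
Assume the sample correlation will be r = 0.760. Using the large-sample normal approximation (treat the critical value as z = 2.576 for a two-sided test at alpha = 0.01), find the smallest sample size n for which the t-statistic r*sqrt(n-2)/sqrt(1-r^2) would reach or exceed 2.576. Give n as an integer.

7

Need r·√(n−2)/√(1−r²) ≥ 2.576
√(n−2) ≥ 2.576·√(1−0.577600) / 0.760 = 2.576·0.649923 / 0.760 = 2.2029
n−2 ≥ 4.8528  ⇒  n ≥ 6.8528
Smallest integer n = 7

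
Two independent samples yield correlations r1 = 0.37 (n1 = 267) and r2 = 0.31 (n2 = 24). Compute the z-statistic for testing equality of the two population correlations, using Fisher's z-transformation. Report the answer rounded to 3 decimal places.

z1 = atanh(0.37) = 0.388423,  z2 = atanh(0.31) = 0.320545
SE = √(1/(n1−3) + 1/(n2−3)) = √(1/264 + 1/21) = √(0.0037879 + 0.0476190) = √0.0514069 = 0.226731
z = (z1 − z2)/SE = (0.388423 − 0.320545) / 0.226731 = 0.067878 / 0.226731 = 0.299

0.299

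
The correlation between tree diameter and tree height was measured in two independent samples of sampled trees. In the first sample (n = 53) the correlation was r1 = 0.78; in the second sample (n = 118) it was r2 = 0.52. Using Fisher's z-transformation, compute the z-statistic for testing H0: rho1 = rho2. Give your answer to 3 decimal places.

z1 = atanh(0.78) = 1.045371,  z2 = atanh(0.52) = 0.576340
SE = √(1/(n1−3) + 1/(n2−3)) = √(1/50 + 1/115) = √(0.0200000 + 0.0086957) = √0.0286957 = 0.169398
z = (z1 − z2)/SE = (1.045371 − 0.576340) / 0.169398 = 0.469031 / 0.169398 = 2.769

2.769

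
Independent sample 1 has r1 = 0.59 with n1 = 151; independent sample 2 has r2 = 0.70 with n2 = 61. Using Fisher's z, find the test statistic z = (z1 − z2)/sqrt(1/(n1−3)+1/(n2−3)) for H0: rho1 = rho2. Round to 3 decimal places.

-1.224

z1 = atanh(0.59) = 0.677666,  z2 = atanh(0.70) = 0.867301
SE = √(1/(n1−3) + 1/(n2−3)) = √(1/148 + 1/58) = √(0.0067568 + 0.0172414) = √0.0239982 = 0.154914
z = (z1 − z2)/SE = (0.677666 − 0.867301) / 0.154914 = -0.189635 / 0.154914 = -1.224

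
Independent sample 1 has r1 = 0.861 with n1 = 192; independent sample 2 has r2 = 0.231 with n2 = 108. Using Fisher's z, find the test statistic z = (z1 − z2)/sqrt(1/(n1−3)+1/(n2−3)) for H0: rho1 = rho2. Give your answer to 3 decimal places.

z1 = atanh(0.861) = 1.297198,  z2 = atanh(0.231) = 0.235246
SE = √(1/(n1−3) + 1/(n2−3)) = √(1/189 + 1/105) = √(0.0052910 + 0.0095238) = √0.0148148 = 0.121716
z = (z1 − z2)/SE = (1.297198 − 0.235246) / 0.121716 = 1.061952 / 0.121716 = 8.725

8.725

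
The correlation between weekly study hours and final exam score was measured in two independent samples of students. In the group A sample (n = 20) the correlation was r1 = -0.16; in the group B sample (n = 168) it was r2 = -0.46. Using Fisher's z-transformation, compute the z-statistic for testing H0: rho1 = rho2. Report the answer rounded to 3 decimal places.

Fisher z-transforms: z1 = atanh(-0.16) = -0.161387, z2 = atanh(-0.46) = -0.497311; difference d = 0.335924
Var(d) = 1/17 + 1/165 = 0.0588235 + 0.0060606 = 0.0648841
z = d/√Var(d) = 0.335924 / √0.0648841 = 0.335924 / 0.254724 = 1.319

1.319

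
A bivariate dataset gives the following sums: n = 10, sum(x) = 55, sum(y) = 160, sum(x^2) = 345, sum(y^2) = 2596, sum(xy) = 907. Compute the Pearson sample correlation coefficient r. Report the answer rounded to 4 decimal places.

S_xy = nΣxy − ΣxΣy = 10·907 − 55·160 = 9070 − 8800 = 270
S_xx = nΣx² − (Σx)² = 10·345 − 55² = 3450 − 3025 = 425
S_yy = nΣy² − (Σy)² = 10·2596 − 160² = 25960 − 25600 = 360
r = S_xy / √(S_xx·S_yy) = 270 / √(425·360) = 270 / √153000 = 270 / 391.1521 = 0.6903

0.6903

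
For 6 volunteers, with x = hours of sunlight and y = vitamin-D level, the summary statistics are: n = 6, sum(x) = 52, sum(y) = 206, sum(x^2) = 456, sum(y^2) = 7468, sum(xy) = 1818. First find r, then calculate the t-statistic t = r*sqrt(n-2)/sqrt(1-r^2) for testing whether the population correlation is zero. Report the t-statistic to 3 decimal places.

2.025

S_xy = nΣxy − ΣxΣy = 6·1818 − 52·206 = 10908 − 10712 = 196
S_xx = nΣx² − (Σx)² = 6·456 − 52² = 2736 − 2704 = 32
S_yy = nΣy² − (Σy)² = 6·7468 − 206² = 44808 − 42436 = 2372
r = S_xy / √(S_xx·S_yy) = 196 / √(32·2372) = 196 / √75904 = 196 / 275.5068 = 0.7114
t = r·√(n−2)/√(1−r²) = 0.7114·√4 / √(1−0.506090) = 1.422800 / 0.702787 = 2.025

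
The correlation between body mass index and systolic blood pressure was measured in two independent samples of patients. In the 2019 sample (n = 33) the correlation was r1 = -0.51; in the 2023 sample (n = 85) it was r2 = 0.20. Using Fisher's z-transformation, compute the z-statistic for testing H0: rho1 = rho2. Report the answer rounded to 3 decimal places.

-3.587

Fisher z-transforms: z1 = atanh(-0.51) = -0.562730, z2 = atanh(0.20) = 0.202733; difference d = -0.765463
Var(d) = 1/30 + 1/82 = 0.0333333 + 0.0121951 = 0.0455284
z = d/√Var(d) = -0.765463 / √0.0455284 = -0.765463 / 0.213374 = -3.587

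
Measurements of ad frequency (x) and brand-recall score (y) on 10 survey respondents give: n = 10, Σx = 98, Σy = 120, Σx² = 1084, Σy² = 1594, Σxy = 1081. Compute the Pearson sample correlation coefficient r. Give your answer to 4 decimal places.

-0.6886

Numerator: nΣxy − (Σx)(Σy) = 10·1081 − (98)(120) = -950
Denominator: √[(nΣx²−(Σx)²)(nΣy²−(Σy)²)]
  nΣx²−(Σx)² = 10·1084 − 9604 = 1236;  nΣy²−(Σy)² = 10·1594 − 14400 = 1540
  √(1236·1540) = √1903440 = 1379.6521
r = -950 / 1379.6521 = -0.6886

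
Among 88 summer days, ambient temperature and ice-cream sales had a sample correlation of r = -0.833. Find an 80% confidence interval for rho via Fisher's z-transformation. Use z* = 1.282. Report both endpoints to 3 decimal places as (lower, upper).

(-0.871, -0.785)

z_r = atanh(-0.833) = -1.197858;  SE = 1/√(n−3) = 1/√85 = 0.108465
z-limits: -1.197858 ± 1.282·0.108465 = -1.197858 ± 0.139052 = [-1.336910, -1.058806]
ρ-limits: (tanh -1.336910, tanh -1.058806) = (-0.871, -0.785)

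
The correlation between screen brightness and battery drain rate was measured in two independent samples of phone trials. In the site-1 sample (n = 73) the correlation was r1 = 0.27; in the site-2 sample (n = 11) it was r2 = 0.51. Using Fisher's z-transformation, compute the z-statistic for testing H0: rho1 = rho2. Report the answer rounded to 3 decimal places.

-0.766

z1 = atanh(0.27) = 0.276864,  z2 = atanh(0.51) = 0.562730
SE = √(1/(n1−3) + 1/(n2−3)) = √(1/70 + 1/8) = √(0.0142857 + 0.1250000) = √0.1392857 = 0.373210
z = (z1 − z2)/SE = (0.276864 − 0.562730) / 0.373210 = -0.285866 / 0.373210 = -0.766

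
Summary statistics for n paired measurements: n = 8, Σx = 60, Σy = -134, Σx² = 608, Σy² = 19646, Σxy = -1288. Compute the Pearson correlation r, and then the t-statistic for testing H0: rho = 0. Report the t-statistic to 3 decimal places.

-0.424

S_xy = nΣxy − ΣxΣy = 8·(-1288) − 60·(-134) = -10304 − (-8040) = -2264
S_xx = nΣx² − (Σx)² = 8·608 − 60² = 4864 − 3600 = 1264
S_yy = nΣy² − (Σy)² = 8·19646 − (-134)² = 157168 − 17956 = 139212
r = S_xy / √(S_xx·S_yy) = -2264 / √(1264·139212) = -2264 / √175963968 = -2264 / 13265.1411 = -0.1707
t = r·√(n−2)/√(1−r²) = -0.1707·√6 / √(1−0.029138) = -0.418128 / 0.985323 = -0.424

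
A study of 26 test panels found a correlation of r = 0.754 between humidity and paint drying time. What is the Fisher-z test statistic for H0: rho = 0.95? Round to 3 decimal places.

z_r = atanh(0.754) = 0.982161,  z_0 = atanh(0.95) = 1.831781
SE = 1/√(n−3) = 1/√23 = 0.208514
z = (z_r − z_0)/SE = (0.982161 − 1.831781) / 0.208514 = -0.849620 / 0.208514 = -4.075

-4.075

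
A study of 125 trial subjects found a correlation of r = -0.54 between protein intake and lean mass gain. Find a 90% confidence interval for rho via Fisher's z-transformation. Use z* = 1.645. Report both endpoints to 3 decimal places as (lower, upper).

(-0.637, -0.426)

z_r = atanh(-0.54) = -0.604156;  SE = 1/√(n−3) = 1/√122 = 0.090536
z-limits: -0.604156 ± 1.645·0.090536 = -0.604156 ± 0.148932 = [-0.753088, -0.455224]
ρ-limits: (tanh -0.753088, tanh -0.455224) = (-0.637, -0.426)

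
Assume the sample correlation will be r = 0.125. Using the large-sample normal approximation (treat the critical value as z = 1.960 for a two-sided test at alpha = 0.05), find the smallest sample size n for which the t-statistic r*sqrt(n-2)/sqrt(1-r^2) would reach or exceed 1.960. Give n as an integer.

r√(n−2)/√(1−r²) ≥ 1.960  ⇔  n−2 ≥ (1.960)²·(1−r²)/r²
(1−r²)/r² = (1−0.015625)/0.015625 = 63.0000
n ≥ 2 + 3.8416·63.0000 = 2 + 242.0208 = 244.0208
⌈244.0208⌉ = 245

245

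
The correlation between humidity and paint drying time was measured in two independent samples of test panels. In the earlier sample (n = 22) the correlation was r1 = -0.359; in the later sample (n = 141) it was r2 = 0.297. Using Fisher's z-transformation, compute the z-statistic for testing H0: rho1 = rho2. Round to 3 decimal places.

Fisher z-transforms: z1 = atanh(-0.359) = -0.375737, z2 = atanh(0.297) = 0.306226; difference d = -0.681963
Var(d) = 1/19 + 1/138 = 0.0526316 + 0.0072464 = 0.0598780
z = d/√Var(d) = -0.681963 / √0.0598780 = -0.681963 / 0.244700 = -2.787

-2.787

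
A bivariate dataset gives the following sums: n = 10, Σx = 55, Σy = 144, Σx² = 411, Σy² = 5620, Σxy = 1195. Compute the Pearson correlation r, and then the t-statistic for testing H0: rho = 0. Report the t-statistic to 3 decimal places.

2.417

S_xy = nΣxy − ΣxΣy = 10·1195 − 55·144 = 11950 − 7920 = 4030
S_xx = nΣx² − (Σx)² = 10·411 − 55² = 4110 − 3025 = 1085
S_yy = nΣy² − (Σy)² = 10·5620 − 144² = 56200 − 20736 = 35464
r = S_xy / √(S_xx·S_yy) = 4030 / √(1085·35464) = 4030 / √38478440 = 4030 / 6203.0992 = 0.6497
t = r·√(n−2)/√(1−r²) = 0.6497·√8 / √(1−0.422110) = 1.837629 / 0.760191 = 2.417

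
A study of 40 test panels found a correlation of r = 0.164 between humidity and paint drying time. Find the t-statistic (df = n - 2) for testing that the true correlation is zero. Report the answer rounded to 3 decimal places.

1 − r² = 1 − 0.026896 = 0.973104;  √(1−r²) = 0.986460
√(n−2) = √38 = 6.164414
t = r·√(n−2)/√(1−r²) = 0.164 · 6.164414 / 0.986460 = 1.025

1.025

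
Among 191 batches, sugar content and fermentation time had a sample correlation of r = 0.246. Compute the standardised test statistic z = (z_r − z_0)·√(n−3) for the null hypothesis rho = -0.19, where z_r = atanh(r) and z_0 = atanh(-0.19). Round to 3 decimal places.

Fisher z: atanh(0.246) = 0.251151, atanh(-0.19) = -0.192337
z = (z_r − z_0)·√(n−3) = (0.251151 − (-0.192337))·√188 = 0.443488 · 13.711309 = 6.081

6.081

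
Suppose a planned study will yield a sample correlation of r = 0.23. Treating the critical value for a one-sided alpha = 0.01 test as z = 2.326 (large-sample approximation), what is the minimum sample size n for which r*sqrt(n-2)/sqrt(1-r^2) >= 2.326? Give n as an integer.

99

Need r·√(n−2)/√(1−r²) ≥ 2.326
√(n−2) ≥ 2.326·√(1−0.0529) / 0.23 = 2.326·0.973191 / 0.23 = 9.8419
n−2 ≥ 96.8630  ⇒  n ≥ 98.8630
Smallest integer n = 99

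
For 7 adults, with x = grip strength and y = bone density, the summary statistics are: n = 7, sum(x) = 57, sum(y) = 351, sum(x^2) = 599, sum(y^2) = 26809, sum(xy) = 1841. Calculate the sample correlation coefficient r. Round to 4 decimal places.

S_xy = nΣxy − ΣxΣy = 7·1841 − 57·351 = 12887 − 20007 = -7120
S_xx = nΣx² − (Σx)² = 7·599 − 57² = 4193 − 3249 = 944
S_yy = nΣy² − (Σy)² = 7·26809 − 351² = 187663 − 123201 = 64462
r = S_xy / √(S_xx·S_yy) = -7120 / √(944·64462) = -7120 / √60852128 = -7120 / 7800.7774 = -0.9127

-0.9127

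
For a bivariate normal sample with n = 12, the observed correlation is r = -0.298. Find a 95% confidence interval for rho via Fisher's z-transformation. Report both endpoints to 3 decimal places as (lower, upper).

Fisher z: z_r = atanh(r) = ½·ln((1+(-0.298))/(1−(-0.298))) = -0.307323
SE(z) = 1/√(n−3) = 1/√9 = 0.333333
95% ⇒ z* = 1.960; margin = 1.960·0.333333 = 0.653333
CI on z-scale: (-0.960656, 0.346010)
Back-transform: tanh(-0.960656) = -0.744569, tanh(0.346010) = 0.332832

(-0.745, 0.333)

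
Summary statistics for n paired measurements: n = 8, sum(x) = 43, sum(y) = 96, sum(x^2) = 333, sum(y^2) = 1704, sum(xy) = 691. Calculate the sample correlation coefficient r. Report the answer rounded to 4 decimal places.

Numerator: nΣxy − (Σx)(Σy) = 8·691 − (43)(96) = 1400
Denominator: √[(nΣx²−(Σx)²)(nΣy²−(Σy)²)]
  nΣx²−(Σx)² = 8·333 − 1849 = 815;  nΣy²−(Σy)² = 8·1704 − 9216 = 4416
  √(815·4416) = √3599040 = 1897.1136
r = 1400 / 1897.1136 = 0.7380

0.7380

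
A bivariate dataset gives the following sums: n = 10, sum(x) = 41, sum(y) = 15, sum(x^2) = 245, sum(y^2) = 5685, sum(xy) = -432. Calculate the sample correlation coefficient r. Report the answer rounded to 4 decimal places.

S_xy = nΣxy − ΣxΣy = 10·(-432) − 41·15 = -4320 − 615 = -4935
S_xx = nΣx² − (Σx)² = 10·245 − 41² = 2450 − 1681 = 769
S_yy = nΣy² − (Σy)² = 10·5685 − 15² = 56850 − 225 = 56625
r = S_xy / √(S_xx·S_yy) = -4935 / √(769·56625) = -4935 / √43544625 = -4935 / 6598.8351 = -0.7479

-0.7479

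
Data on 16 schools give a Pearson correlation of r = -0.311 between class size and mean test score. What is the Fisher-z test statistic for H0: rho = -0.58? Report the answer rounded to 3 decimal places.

1.229

z_r = atanh(-0.311) = -0.321652,  z_0 = atanh(-0.58) = -0.662463
SE = 1/√(n−3) = 1/√13 = 0.277350
z = (z_r − z_0)/SE = (-0.321652 − (-0.662463)) / 0.277350 = 0.340811 / 0.277350 = 1.229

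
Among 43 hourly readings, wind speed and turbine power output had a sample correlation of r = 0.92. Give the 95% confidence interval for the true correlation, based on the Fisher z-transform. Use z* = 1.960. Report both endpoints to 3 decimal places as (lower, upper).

(0.856, 0.956)

z_r = atanh(0.92) = 1.589027;  SE = 1/√(n−3) = 1/√40 = 0.158114
z-limits: 1.589027 ± 1.960·0.158114 = 1.589027 ± 0.309903 = [1.279124, 1.898930]
ρ-limits: (tanh 1.279124, tanh 1.898930) = (0.856, 0.956)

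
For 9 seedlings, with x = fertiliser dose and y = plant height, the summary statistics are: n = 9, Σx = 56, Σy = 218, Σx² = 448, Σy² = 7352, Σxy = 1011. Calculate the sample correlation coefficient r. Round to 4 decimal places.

-0.7607

S_xy = nΣxy − ΣxΣy = 9·1011 − 56·218 = 9099 − 12208 = -3109
S_xx = nΣx² − (Σx)² = 9·448 − 56² = 4032 − 3136 = 896
S_yy = nΣy² − (Σy)² = 9·7352 − 218² = 66168 − 47524 = 18644
r = S_xy / √(S_xx·S_yy) = -3109 / √(896·18644) = -3109 / √16705024 = -3109 / 4087.1780 = -0.7607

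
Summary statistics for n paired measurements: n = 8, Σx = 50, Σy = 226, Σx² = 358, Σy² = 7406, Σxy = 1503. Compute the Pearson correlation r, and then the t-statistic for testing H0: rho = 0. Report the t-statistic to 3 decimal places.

1.133

Numerator: nΣxy − (Σx)(Σy) = 8·1503 − (50)(226) = 724
Denominator: √[(nΣx²−(Σx)²)(nΣy²−(Σy)²)]
  nΣx²−(Σx)² = 8·358 − 2500 = 364;  nΣy²−(Σy)² = 8·7406 − 51076 = 8172
  √(364·8172) = √2974608 = 1724.7052
r = 724 / 1724.7052 = 0.4198
t = r·√(n−2)/√(1−r²) = 0.4198·√6 / √(1−0.176232) = 1.028296 / 0.907617 = 1.133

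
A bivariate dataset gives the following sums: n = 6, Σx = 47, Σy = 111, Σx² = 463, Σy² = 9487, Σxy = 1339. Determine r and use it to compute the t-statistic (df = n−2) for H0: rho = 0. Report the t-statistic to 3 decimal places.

Numerator: nΣxy − (Σx)(Σy) = 6·1339 − (47)(111) = 2817
Denominator: √[(nΣx²−(Σx)²)(nΣy²−(Σy)²)]
  nΣx²−(Σx)² = 6·463 − 2209 = 569;  nΣy²−(Σy)² = 6·9487 − 12321 = 44601
  √(569·44601) = √25377969 = 5037.6551
r = 2817 / 5037.6551 = 0.5592
t = r·√(n−2)/√(1−r²) = 0.5592·√4 / √(1−0.312705) = 1.118400 / 0.829033 = 1.349

1.349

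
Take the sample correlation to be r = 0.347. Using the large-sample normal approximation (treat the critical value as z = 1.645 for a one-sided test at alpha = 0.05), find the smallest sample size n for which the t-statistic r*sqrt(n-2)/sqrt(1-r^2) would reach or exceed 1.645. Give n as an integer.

r√(n−2)/√(1−r²) ≥ 1.645  ⇔  n−2 ≥ (1.645)²·(1−r²)/r²
(1−r²)/r² = (1−0.120409)/0.120409 = 7.3050
n ≥ 2 + 2.706025·7.3050 = 2 + 19.7675 = 21.7675
⌈21.7675⌉ = 22

22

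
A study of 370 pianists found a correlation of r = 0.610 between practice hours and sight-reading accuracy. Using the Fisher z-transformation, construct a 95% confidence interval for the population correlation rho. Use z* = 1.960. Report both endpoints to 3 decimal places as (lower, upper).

(0.542, 0.670)

Fisher z: z_r = atanh(r) = ½·ln((1+0.610)/(1−0.610)) = 0.708921
SE(z) = 1/√(n−3) = 1/√367 = 0.052200
95% ⇒ z* = 1.960; margin = 1.960·0.052200 = 0.102312
CI on z-scale: (0.606609, 0.811233)
Back-transform: tanh(0.606609) = 0.541736, tanh(0.811233) = 0.670270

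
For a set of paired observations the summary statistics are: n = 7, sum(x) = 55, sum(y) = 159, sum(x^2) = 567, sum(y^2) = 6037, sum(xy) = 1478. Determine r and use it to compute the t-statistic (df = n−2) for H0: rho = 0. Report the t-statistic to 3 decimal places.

Numerator: nΣxy − (Σx)(Σy) = 7·1478 − (55)(159) = 1601
Denominator: √[(nΣx²−(Σx)²)(nΣy²−(Σy)²)]
  nΣx²−(Σx)² = 7·567 − 3025 = 944;  nΣy²−(Σy)² = 7·6037 − 25281 = 16978
  √(944·16978) = √16027232 = 4003.4026
r = 1601 / 4003.4026 = 0.3999
t = r·√(n−2)/√(1−r²) = 0.3999·√5 / √(1−0.159920) = 0.894204 / 0.916559 = 0.976

0.976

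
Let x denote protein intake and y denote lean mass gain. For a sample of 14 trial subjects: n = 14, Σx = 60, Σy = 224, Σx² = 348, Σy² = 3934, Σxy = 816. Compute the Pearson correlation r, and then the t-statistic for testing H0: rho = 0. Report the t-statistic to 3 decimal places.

-4.742

S_xy = nΣxy − ΣxΣy = 14·816 − 60·224 = 11424 − 13440 = -2016
S_xx = nΣx² − (Σx)² = 14·348 − 60² = 4872 − 3600 = 1272
S_yy = nΣy² − (Σy)² = 14·3934 − 224² = 55076 − 50176 = 4900
r = S_xy / √(S_xx·S_yy) = -2016 / √(1272·4900) = -2016 / √6232800 = -2016 / 2496.5576 = -0.8075
t = r·√(n−2)/√(1−r²) = -0.8075·√12 / √(1−0.652056) = -2.797262 / 0.589868 = -4.742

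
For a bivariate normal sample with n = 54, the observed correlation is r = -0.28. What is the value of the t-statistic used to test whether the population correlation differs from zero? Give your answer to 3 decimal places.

-2.103

1 − r² = 1 − 0.0784 = 0.9216;  √(1−r²) = 0.960000
√(n−2) = √52 = 7.211103
t = r·√(n−2)/√(1−r²) = -0.28 · 7.211103 / 0.960000 = -2.103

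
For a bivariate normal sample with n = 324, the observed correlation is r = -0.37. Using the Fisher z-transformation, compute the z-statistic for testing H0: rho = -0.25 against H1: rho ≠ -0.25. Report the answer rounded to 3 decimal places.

z_r = atanh(-0.37) = -0.388423,  z_0 = atanh(-0.25) = -0.255413
SE = 1/√(n−3) = 1/√321 = 0.055815
z = (z_r − z_0)/SE = (-0.388423 − (-0.255413)) / 0.055815 = -0.133010 / 0.055815 = -2.383

-2.383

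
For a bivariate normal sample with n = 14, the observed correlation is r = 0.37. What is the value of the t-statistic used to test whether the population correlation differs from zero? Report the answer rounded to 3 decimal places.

t = r·√(n−2) / √(1−r²) with r = 0.37, n = 14
  = 0.37·√12 / √(1 − 0.1369)
  = 0.37·3.464102 / 0.929032
  = 1.281718 / 0.929032 = 1.380

1.380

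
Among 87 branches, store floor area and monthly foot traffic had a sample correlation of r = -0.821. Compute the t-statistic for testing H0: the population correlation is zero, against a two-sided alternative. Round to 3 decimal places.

1 − r² = 1 − 0.674041 = 0.325959;  √(1−r²) = 0.570928
√(n−2) = √85 = 9.219544
t = r·√(n−2)/√(1−r²) = -0.821 · 9.219544 / 0.570928 = -13.258

-13.258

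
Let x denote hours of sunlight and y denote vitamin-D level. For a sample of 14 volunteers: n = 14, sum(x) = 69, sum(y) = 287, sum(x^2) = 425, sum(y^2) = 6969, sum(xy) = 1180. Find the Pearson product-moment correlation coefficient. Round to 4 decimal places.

-0.7723

S_xy = nΣxy − ΣxΣy = 14·1180 − 69·287 = 16520 − 19803 = -3283
S_xx = nΣx² − (Σx)² = 14·425 − 69² = 5950 − 4761 = 1189
S_yy = nΣy² − (Σy)² = 14·6969 − 287² = 97566 − 82369 = 15197
r = S_xy / √(S_xx·S_yy) = -3283 / √(1189·15197) = -3283 / √18069233 = -3283 / 4250.7920 = -0.7723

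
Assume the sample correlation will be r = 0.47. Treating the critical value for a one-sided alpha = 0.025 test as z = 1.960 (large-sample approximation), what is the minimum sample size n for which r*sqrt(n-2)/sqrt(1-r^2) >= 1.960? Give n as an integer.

16

Need r·√(n−2)/√(1−r²) ≥ 1.960
√(n−2) ≥ 1.960·√(1−0.2209) / 0.47 = 1.960·0.882666 / 0.47 = 3.6809
n−2 ≥ 13.5490  ⇒  n ≥ 15.5490
Smallest integer n = 16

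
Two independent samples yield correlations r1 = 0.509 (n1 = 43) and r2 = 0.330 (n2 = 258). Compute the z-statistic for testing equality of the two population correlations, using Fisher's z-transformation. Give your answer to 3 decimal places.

z1 = atanh(0.509) = 0.561379,  z2 = atanh(0.330) = 0.342828
SE = √(1/(n1−3) + 1/(n2−3)) = √(1/40 + 1/255) = √(0.0250000 + 0.0039216) = √0.0289216 = 0.170064
z = (z1 − z2)/SE = (0.561379 − 0.342828) / 0.170064 = 0.218551 / 0.170064 = 1.285

1.285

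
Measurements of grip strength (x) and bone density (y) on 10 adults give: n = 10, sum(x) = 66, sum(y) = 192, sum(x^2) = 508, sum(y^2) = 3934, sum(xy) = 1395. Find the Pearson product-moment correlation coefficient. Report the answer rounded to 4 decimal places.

S_xy = nΣxy − ΣxΣy = 10·1395 − 66·192 = 13950 − 12672 = 1278
S_xx = nΣx² − (Σx)² = 10·508 − 66² = 5080 − 4356 = 724
S_yy = nΣy² − (Σy)² = 10·3934 − 192² = 39340 − 36864 = 2476
r = S_xy / √(S_xx·S_yy) = 1278 / √(724·2476) = 1278 / √1792624 = 1278 / 1338.8891 = 0.9545

0.9545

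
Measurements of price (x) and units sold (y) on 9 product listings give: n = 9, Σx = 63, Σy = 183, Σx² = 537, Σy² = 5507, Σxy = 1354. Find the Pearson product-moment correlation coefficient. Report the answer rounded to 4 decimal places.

0.1763

S_xy = nΣxy − ΣxΣy = 9·1354 − 63·183 = 12186 − 11529 = 657
S_xx = nΣx² − (Σx)² = 9·537 − 63² = 4833 − 3969 = 864
S_yy = nΣy² − (Σy)² = 9·5507 − 183² = 49563 − 33489 = 16074
r = S_xy / √(S_xx·S_yy) = 657 / √(864·16074) = 657 / √13887936 = 657 / 3726.6521 = 0.1763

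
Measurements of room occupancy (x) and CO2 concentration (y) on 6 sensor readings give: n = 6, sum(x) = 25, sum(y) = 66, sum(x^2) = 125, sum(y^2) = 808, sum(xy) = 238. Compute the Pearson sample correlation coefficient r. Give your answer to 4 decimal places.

-0.8952

S_xy = nΣxy − ΣxΣy = 6·238 − 25·66 = 1428 − 1650 = -222
S_xx = nΣx² − (Σx)² = 6·125 − 25² = 750 − 625 = 125
S_yy = nΣy² − (Σy)² = 6·808 − 66² = 4848 − 4356 = 492
r = S_xy / √(S_xx·S_yy) = -222 / √(125·492) = -222 / √61500 = -222 / 247.9919 = -0.8952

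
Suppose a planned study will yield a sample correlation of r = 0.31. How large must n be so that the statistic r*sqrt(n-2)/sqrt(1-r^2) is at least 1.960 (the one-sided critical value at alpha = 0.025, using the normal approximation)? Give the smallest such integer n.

Need r·√(n−2)/√(1−r²) ≥ 1.960
√(n−2) ≥ 1.960·√(1−0.0961) / 0.31 = 1.960·0.950737 / 0.31 = 6.0111
n−2 ≥ 36.1333  ⇒  n ≥ 38.1333
Smallest integer n = 39

39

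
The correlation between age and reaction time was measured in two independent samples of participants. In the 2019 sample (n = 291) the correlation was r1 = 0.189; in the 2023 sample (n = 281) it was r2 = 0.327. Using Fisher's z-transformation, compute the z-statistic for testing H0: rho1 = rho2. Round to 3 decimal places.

-1.762

Fisher z-transforms: z1 = atanh(0.189) = 0.191300, z2 = atanh(0.327) = 0.339465; difference d = -0.148165
Var(d) = 1/288 + 1/278 = 0.0034722 + 0.0035971 = 0.0070693
z = d/√Var(d) = -0.148165 / √0.0070693 = -0.148165 / 0.084079 = -1.762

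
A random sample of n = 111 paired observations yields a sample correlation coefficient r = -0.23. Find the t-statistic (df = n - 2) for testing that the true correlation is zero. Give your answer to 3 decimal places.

t = r·√(n−2) / √(1−r²) with r = -0.23, n = 111
  = -0.23·√109 / √(1 − 0.0529)
  = -0.23·10.440307 / 0.973191
  = -2.401271 / 0.973191 = -2.467

-2.467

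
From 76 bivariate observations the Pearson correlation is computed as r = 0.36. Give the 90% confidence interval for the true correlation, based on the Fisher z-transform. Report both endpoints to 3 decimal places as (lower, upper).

(0.182, 0.515)

Fisher z: z_r = atanh(r) = ½·ln((1+0.36)/(1−0.36)) = 0.376886
SE(z) = 1/√(n−3) = 1/√73 = 0.117041
90% ⇒ z* = 1.645; margin = 1.645·0.117041 = 0.192532
CI on z-scale: (0.184354, 0.569418)
Back-transform: tanh(0.184354) = 0.182293, tanh(0.569418) = 0.514932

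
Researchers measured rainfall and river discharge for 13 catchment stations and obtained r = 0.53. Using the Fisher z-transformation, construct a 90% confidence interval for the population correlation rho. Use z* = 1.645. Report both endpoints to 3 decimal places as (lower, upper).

z_r = atanh(0.53) = 0.590145;  SE = 1/√(n−3) = 1/√10 = 0.316228
z-limits: 0.590145 ± 1.645·0.316228 = 0.590145 ± 0.520195 = [0.069950, 1.110340]
ρ-limits: (tanh 0.069950, tanh 1.110340) = (0.070, 0.804)

(0.070, 0.804)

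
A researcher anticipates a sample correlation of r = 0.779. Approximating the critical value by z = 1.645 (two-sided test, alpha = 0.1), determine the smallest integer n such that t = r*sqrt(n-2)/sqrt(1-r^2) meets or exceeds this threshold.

4

Need r·√(n−2)/√(1−r²) ≥ 1.645
√(n−2) ≥ 1.645·√(1−0.606841) / 0.779 = 1.645·0.627024 / 0.779 = 1.3241
n−2 ≥ 1.7532  ⇒  n ≥ 3.7532
Smallest integer n = 4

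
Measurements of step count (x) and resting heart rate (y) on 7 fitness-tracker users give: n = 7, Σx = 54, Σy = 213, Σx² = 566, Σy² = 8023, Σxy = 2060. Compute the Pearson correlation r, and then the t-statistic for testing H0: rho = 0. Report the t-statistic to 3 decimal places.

3.918

S_xy = nΣxy − ΣxΣy = 7·2060 − 54·213 = 14420 − 11502 = 2918
S_xx = nΣx² − (Σx)² = 7·566 − 54² = 3962 − 2916 = 1046
S_yy = nΣy² − (Σy)² = 7·8023 − 213² = 56161 − 45369 = 10792
r = S_xy / √(S_xx·S_yy) = 2918 / √(1046·10792) = 2918 / √11288432 = 2918 / 3359.8262 = 0.8685
t = r·√(n−2)/√(1−r²) = 0.8685·√5 / √(1−0.754292) = 1.942025 / 0.495689 = 3.918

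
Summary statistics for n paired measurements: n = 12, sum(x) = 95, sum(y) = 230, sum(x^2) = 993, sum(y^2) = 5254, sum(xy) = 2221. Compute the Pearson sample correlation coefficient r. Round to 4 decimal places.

0.8866

S_xy = nΣxy − ΣxΣy = 12·2221 − 95·230 = 26652 − 21850 = 4802
S_xx = nΣx² − (Σx)² = 12·993 − 95² = 11916 − 9025 = 2891
S_yy = nΣy² − (Σy)² = 12·5254 − 230² = 63048 − 52900 = 10148
r = S_xy / √(S_xx·S_yy) = 4802 / √(2891·10148) = 4802 / √29337868 = 4802 / 5416.4442 = 0.8866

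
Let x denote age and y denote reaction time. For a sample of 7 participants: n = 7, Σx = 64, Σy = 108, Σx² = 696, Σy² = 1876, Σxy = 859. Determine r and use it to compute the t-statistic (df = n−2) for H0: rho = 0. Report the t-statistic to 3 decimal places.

Numerator: nΣxy − (Σx)(Σy) = 7·859 − (64)(108) = -899
Denominator: √[(nΣx²−(Σx)²)(nΣy²−(Σy)²)]
  nΣx²−(Σx)² = 7·696 − 4096 = 776;  nΣy²−(Σy)² = 7·1876 − 11664 = 1468
  √(776·1468) = √1139168 = 1067.3181
r = -899 / 1067.3181 = -0.8423
t = r·√(n−2)/√(1−r²) = -0.8423·√5 / √(1−0.709469) = -1.883440 / 0.539009 = -3.494

-3.494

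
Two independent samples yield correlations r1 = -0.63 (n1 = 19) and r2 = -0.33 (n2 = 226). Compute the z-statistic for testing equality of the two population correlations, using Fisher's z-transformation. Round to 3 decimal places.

z1 = atanh(-0.63) = -0.741416,  z2 = atanh(-0.33) = -0.342828
SE = √(1/(n1−3) + 1/(n2−3)) = √(1/16 + 1/223) = √(0.0625000 + 0.0044843) = √0.0669843 = 0.258813
z = (z1 − z2)/SE = (-0.741416 − (-0.342828)) / 0.258813 = -0.398588 / 0.258813 = -1.540

-1.540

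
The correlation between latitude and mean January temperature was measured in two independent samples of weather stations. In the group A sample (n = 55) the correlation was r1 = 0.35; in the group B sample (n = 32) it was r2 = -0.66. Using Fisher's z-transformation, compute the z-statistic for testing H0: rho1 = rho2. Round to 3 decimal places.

4.998

z1 = atanh(0.35) = 0.365444,  z2 = atanh(-0.66) = -0.792814
SE = √(1/(n1−3) + 1/(n2−3)) = √(1/52 + 1/29) = √(0.0192308 + 0.0344828) = √0.0537136 = 0.231762
z = (z1 − z2)/SE = (0.365444 − (-0.792814)) / 0.231762 = 1.158258 / 0.231762 = 4.998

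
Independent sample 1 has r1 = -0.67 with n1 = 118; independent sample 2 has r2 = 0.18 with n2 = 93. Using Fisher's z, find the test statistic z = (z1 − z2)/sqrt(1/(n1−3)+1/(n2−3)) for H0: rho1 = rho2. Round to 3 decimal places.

Fisher z-transforms: z1 = atanh(-0.67) = -0.810743, z2 = atanh(0.18) = 0.181983; difference d = -0.992726
Var(d) = 1/115 + 1/90 = 0.0086957 + 0.0111111 = 0.0198068
z = d/√Var(d) = -0.992726 / √0.0198068 = -0.992726 / 0.140737 = -7.054

-7.054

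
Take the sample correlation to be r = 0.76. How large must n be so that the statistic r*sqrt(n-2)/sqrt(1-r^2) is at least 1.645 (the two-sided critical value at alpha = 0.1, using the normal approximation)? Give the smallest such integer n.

r√(n−2)/√(1−r²) ≥ 1.645  ⇔  n−2 ≥ (1.645)²·(1−r²)/r²
(1−r²)/r² = (1−0.5776)/0.5776 = 0.7313
n ≥ 2 + 2.706025·0.7313 = 2 + 1.9789 = 3.9789
⌈3.9789⌉ = 4

4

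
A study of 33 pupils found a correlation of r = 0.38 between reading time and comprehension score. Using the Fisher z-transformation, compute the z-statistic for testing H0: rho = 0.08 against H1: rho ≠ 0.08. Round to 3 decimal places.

1.752

Fisher z: atanh(0.38) = 0.400060, atanh(0.08) = 0.080171
z = (z_r − z_0)·√(n−3) = (0.400060 − 0.080171)·√30 = 0.319889 · 5.477226 = 1.752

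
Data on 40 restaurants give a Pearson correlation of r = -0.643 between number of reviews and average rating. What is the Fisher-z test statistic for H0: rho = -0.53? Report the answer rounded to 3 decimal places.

-1.053

z_r = atanh(-0.643) = -0.763272,  z_0 = atanh(-0.53) = -0.590145
SE = 1/√(n−3) = 1/√37 = 0.164399
z = (z_r − z_0)/SE = (-0.763272 − (-0.590145)) / 0.164399 = -0.173127 / 0.164399 = -1.053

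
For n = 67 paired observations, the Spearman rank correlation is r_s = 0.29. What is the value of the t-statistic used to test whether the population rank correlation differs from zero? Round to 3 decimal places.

2.443

t = r_s·√(n−2) / √(1−r_s²) with r_s = 0.29, n = 67
  = 0.29·√65 / √(1 − 0.0841)
  = 0.29·8.062258 / 0.957027
  = 2.338055 / 0.957027 = 2.443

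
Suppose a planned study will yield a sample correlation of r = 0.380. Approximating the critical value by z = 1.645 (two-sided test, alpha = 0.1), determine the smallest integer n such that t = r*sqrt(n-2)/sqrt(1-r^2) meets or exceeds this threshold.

Need r·√(n−2)/√(1−r²) ≥ 1.645
√(n−2) ≥ 1.645·√(1−0.144400) / 0.380 = 1.645·0.924986 / 0.380 = 4.0042
n−2 ≥ 16.0336  ⇒  n ≥ 18.0336
Smallest integer n = 19

19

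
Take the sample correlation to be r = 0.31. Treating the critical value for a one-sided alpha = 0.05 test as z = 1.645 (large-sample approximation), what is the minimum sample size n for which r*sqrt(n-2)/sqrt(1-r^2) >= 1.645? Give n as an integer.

28

r√(n−2)/√(1−r²) ≥ 1.645  ⇔  n−2 ≥ (1.645)²·(1−r²)/r²
(1−r²)/r² = (1−0.0961)/0.0961 = 9.4058
n ≥ 2 + 2.706025·9.4058 = 2 + 25.4523 = 27.4523
⌈27.4523⌉ = 28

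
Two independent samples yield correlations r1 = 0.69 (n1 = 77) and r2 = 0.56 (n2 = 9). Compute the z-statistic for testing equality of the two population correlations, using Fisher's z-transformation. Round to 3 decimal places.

Fisher z-transforms: z1 = atanh(0.69) = 0.847956, z2 = atanh(0.56) = 0.632833; difference d = 0.215123
Var(d) = 1/74 + 1/6 = 0.0135135 + 0.1666667 = 0.1801802
z = d/√Var(d) = 0.215123 / √0.1801802 = 0.215123 / 0.424476 = 0.507

0.507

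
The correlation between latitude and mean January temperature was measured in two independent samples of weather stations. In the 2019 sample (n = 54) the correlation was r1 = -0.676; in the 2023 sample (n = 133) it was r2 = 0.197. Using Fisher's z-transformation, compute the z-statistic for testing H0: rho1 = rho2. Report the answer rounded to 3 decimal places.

Fisher z-transforms: z1 = atanh(-0.676) = -0.821711, z2 = atanh(0.197) = 0.199609; difference d = -1.021320
Var(d) = 1/51 + 1/130 = 0.0196078 + 0.0076923 = 0.0273001
z = d/√Var(d) = -1.021320 / √0.0273001 = -1.021320 / 0.165227 = -6.181

-6.181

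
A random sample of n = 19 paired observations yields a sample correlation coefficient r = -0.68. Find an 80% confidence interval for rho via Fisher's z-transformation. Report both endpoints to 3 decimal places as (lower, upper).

z_r = atanh(-0.68) = -0.829114;  SE = 1/√(n−3) = 1/√16 = 0.250000
z-limits: -0.829114 ± 1.282·0.250000 = -0.829114 ± 0.320500 = [-1.149614, -0.508614]
ρ-limits: (tanh -1.149614, tanh -0.508614) = (-0.818, -0.469)

(-0.818, -0.469)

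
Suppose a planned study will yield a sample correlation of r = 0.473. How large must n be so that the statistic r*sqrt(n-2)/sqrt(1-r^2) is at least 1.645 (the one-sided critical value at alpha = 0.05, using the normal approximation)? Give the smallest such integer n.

12

Need r·√(n−2)/√(1−r²) ≥ 1.645
√(n−2) ≥ 1.645·√(1−0.223729) / 0.473 = 1.645·0.881062 / 0.473 = 3.0642
n−2 ≥ 9.3893  ⇒  n ≥ 11.3893
Smallest integer n = 12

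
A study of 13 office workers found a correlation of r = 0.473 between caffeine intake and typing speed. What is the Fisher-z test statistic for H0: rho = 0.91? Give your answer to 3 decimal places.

Fisher z: atanh(0.473) = 0.513928, atanh(0.91) = 1.527524
z = (z_r − z_0)·√(n−3) = (0.513928 − 1.527524)·√10 = -1.013596 · 3.162278 = -3.205

-3.205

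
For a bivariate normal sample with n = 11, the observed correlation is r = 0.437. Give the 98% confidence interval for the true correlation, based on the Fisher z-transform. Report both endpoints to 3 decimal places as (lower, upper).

(-0.340, 0.859)

Fisher z: z_r = atanh(r) = ½·ln((1+0.437)/(1−0.437)) = 0.468517
SE(z) = 1/√(n−3) = 1/√8 = 0.353553
98% ⇒ z* = 2.326; margin = 2.326·0.353553 = 0.822364
CI on z-scale: (-0.353847, 1.290881)
Back-transform: tanh(-0.353847) = -0.339783, tanh(1.290881) = 0.859357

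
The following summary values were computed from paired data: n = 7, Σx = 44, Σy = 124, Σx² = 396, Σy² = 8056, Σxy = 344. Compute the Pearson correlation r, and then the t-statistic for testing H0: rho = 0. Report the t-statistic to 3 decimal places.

-1.363

S_xy = nΣxy − ΣxΣy = 7·344 − 44·124 = 2408 − 5456 = -3048
S_xx = nΣx² − (Σx)² = 7·396 − 44² = 2772 − 1936 = 836
S_yy = nΣy² − (Σy)² = 7·8056 − 124² = 56392 − 15376 = 41016
r = S_xy / √(S_xx·S_yy) = -3048 / √(836·41016) = -3048 / √34289376 = -3048 / 5855.7131 = -0.5205
t = r·√(n−2)/√(1−r²) = -0.5205·√5 / √(1−0.270920) = -1.163873 / 0.853862 = -1.363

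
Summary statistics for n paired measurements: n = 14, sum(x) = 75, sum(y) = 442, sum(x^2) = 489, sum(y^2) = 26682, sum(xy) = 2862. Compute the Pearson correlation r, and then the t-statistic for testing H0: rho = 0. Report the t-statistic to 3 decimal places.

1.840

Numerator: nΣxy − (Σx)(Σy) = 14·2862 − (75)(442) = 6918
Denominator: √[(nΣx²−(Σx)²)(nΣy²−(Σy)²)]
  nΣx²−(Σx)² = 14·489 − 5625 = 1221;  nΣy²−(Σy)² = 14·26682 − 195364 = 178184
  √(1221·178184) = √217562664 = 14750.0056
r = 6918 / 14750.0056 = 0.4690
t = r·√(n−2)/√(1−r²) = 0.4690·√12 / √(1−0.219961) = 1.624664 / 0.883198 = 1.840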